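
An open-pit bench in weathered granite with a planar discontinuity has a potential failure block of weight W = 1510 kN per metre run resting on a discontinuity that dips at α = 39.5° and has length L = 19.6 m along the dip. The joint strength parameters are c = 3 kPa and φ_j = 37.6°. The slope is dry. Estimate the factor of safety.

FS = 1.00

Resolving the block weight along and normal to the plane and applying the Mohr–Coulomb strength on the joint:
N' = W cosα = 1510·cos39.5° = 1165.2 kN/m
Driving force T = W sinα = 1510·sin39.5° = 960.5 kN/m
Resisting force R = c·L + N'·tanφ_j = 3·19.6 + 1165.2·tan37.6° = 58.8 + 897.3 = 956.1 kN/m
FS = R / T = 956.1 / 960.5 = 0.995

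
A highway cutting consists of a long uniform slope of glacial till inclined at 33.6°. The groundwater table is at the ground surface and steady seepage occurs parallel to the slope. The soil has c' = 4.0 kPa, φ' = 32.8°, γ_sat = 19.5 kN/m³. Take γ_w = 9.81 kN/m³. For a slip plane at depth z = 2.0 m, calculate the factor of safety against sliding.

FS = 0.70

With seepage parallel to the slope and the water table at the surface, the effective normal stress on the slip plane uses the buoyant unit weight γ' = γ_sat − γ_w while the driving shear stress uses γ_sat:
FS = [c' + γ' z cos²β tanφ'] / [γ_sat z sinβ cosβ]
γ' = 19.5 − 9.81 = 9.69 kN/m³
Numerator = 4.0 + 9.69·2.0·cos²33.6°·tan32.8° = 4.0 + 9.69·2.0·0.6938·0.6445 = 12.665 kPa
Denominator = 19.5·2.0·sin33.6°·cos33.6° = 19.5·2.0·0.5534·0.8329 = 17.976 kPa
FS = 12.665 / 17.976 = 0.705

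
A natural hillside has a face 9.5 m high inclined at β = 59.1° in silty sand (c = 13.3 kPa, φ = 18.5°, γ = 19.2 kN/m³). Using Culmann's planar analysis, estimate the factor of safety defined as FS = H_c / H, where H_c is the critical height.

FS = 0.99

H_c = (4c/γ) · sinβ cosφ / [1 − cos(β − φ)]
    = (4·13.3/19.2) · sin59.1°·cos18.5° / [1 − cos40.6°]
    = 2.771 · 0.8137 / 0.2407 = 9.37 m
FS = H_c / H = 9.37 / 9.5 = 0.986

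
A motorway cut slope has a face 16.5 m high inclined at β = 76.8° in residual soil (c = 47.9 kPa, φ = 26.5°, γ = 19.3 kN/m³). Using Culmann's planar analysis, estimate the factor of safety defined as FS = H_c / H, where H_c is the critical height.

FS = 1.45

H_c = (4c/γ) · sinβ cosφ / [1 − cos(β − φ)]
    = (4·47.9/19.3) · sin76.8°·cos26.5° / [1 − cos50.3°]
    = 9.927 · 0.8713 / 0.3612 = 23.94 m
FS = H_c / H = 23.94 / 16.5 = 1.451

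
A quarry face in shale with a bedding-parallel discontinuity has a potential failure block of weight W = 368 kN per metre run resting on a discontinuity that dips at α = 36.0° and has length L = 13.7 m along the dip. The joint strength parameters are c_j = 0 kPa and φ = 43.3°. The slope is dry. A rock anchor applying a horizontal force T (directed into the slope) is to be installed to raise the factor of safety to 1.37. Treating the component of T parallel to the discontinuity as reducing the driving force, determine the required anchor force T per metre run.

T = 9 kN/m

Resolving forces along and normal to the sliding plane, with the horizontal anchor force T adding T·sinα to the effective normal force and T·cosα acting up the plane against the driving force:
FS = [c_jL + (W cosα + T sinα) tanφ] / [W sinα − T cosα]
Without the anchor: N' = 297.7 kN/m, driving T_d = 216.3 kN/m, resisting R = 0·13.7 + 297.7·tan43.3° = 280.6 kN/m, FS = 1.30.
Setting FS = 1.37 and solving for T:
1.37·(216.3 − T cos36.0°) = 280.6 + T sin36.0°·tan43.3°
T·(sin36.0°·tan43.3° + 1.37·cos36.0°) = 1.37·216.3 − 280.6
T·(0.5878·0.9424 + 1.37·0.8090) = 296.3 − 280.6 = 15.8
T·1.6623 = 15.8
T = 9.5 kN/m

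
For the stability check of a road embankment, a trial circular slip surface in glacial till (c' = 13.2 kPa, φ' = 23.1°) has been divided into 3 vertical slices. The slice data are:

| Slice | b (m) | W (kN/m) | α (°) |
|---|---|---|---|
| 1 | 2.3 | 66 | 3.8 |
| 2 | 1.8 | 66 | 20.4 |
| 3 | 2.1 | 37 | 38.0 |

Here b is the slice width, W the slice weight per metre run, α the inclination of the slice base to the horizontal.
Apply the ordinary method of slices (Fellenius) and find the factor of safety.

FS = 3.15

Ordinary method of slices: FS = Σ[c'·Δl_i + (W_i cosα_i)·tanφ'] / Σ W_i sinα_i, with Δl_i = b_i / cosα_i.
Slice 1: Δl = 2.3/cos3.8° = 2.305 m; N'_1 = 66·cos3.8° = 65.9; c'Δl = 30.43; W sinα = 4.4
Slice 2: Δl = 1.8/cos20.4° = 1.920 m; N'_2 = 66·cos20.4° = 61.9; c'Δl = 25.35; W sinα = 23.0
Slice 3: Δl = 2.1/cos38.0° = 2.665 m; N'_3 = 37·cos38.0° = 29.2; c'Δl = 35.18; W sinα = 22.8
Σc'Δl = 91.0 kN/m; ΣN' = 156.9 kN/m; ΣW sinα = 50.2 kN/m
Resisting = 91.0 + 156.9·tan23.1° = 91.0 + 66.9 = 157.9 kN/m
FS = 157.9 / 50.2 = 3.147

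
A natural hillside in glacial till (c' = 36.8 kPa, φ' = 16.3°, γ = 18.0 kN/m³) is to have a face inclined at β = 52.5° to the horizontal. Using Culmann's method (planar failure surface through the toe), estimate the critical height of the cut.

H_c = 32.26 m

Culmann's analysis gives the critical failure plane at α_cr = (β + φ')/2 = (52.5 + 16.3)/2 = 34.4°, and the critical height
H_c = (4c'/γ) · sinβ cosφ' / [1 − cos(β − φ')]
    = (4·36.8/18.0) · sin52.5°·cos16.3° / [1 − cos(36.2°)]
    = 8.178 · 0.7934·0.9598 / [1 − 0.8070]
    = 8.178 · 0.7615 / 0.1930
    = 32.26 m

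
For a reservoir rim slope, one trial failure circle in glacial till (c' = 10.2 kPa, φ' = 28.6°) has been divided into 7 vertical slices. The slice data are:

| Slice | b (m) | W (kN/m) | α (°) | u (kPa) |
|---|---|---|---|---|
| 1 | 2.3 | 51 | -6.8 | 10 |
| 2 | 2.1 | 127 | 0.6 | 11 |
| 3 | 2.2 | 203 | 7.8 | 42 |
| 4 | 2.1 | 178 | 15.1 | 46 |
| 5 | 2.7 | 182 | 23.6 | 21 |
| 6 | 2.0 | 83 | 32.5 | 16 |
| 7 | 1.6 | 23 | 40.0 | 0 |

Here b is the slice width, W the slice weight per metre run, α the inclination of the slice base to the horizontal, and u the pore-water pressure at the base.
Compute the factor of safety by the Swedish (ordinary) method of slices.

Ordinary method of slices: FS = Σ[c'·Δl_i + (W_i cosα_i − u_i·Δl_i)·tanφ'] / Σ W_i sinα_i, with Δl_i = b_i / cosα_i.
Slice 1: Δl = 2.3/cos(-6.8°) = 2.316 m; N'_1 = 51·cos(-6.8°) − 10·2.316 = 27.5; c'Δl = 23.63; W sinα = -6.0
Slice 2: Δl = 2.1/cos0.6° = 2.100 m; N'_2 = 127·cos0.6° − 11·2.100 = 103.9; c'Δl = 21.42; W sinα = 1.3
Slice 3: Δl = 2.2/cos7.8° = 2.221 m; N'_3 = 203·cos7.8° − 42·2.221 = 107.9; c'Δl = 22.65; W sinα = 27.6
Slice 4: Δl = 2.1/cos15.1° = 2.175 m; N'_4 = 178·cos15.1° − 46·2.175 = 71.8; c'Δl = 22.19; W sinα = 46.4
Slice 5: Δl = 2.7/cos23.6° = 2.946 m; N'_5 = 182·cos23.6° − 21·2.946 = 104.9; c'Δl = 30.05; W sinα = 72.9
Slice 6: Δl = 2.0/cos32.5° = 2.371 m; N'_6 = 83·cos32.5° − 16·2.371 = 32.1; c'Δl = 24.19; W sinα = 44.6
Slice 7: Δl = 1.6/cos40.0° = 2.089 m; N'_7 = 23·cos40.0° − 0·2.089 = 17.6; c'Δl = 21.30; W sinα = 14.8
Σc'Δl = 165.4 kN/m; ΣN' = 465.6 kN/m; ΣW sinα = 201.5 kN/m
Resisting = 165.4 + 465.6·tan28.6° = 165.4 + 253.9 = 419.3 kN/m
FS = 419.3 / 201.5 = 2.081

FS = 2.08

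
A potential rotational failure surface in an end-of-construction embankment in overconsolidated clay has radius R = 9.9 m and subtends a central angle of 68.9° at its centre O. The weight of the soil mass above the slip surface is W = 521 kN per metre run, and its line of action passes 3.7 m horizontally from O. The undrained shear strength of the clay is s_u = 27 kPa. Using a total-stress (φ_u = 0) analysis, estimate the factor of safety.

Taking moments about the centre O, the resisting moment is provided by the undrained shear strength acting along the arc:
Arc length L_a = R·θ = 9.9·(68.9°·π/180) = 9.9·1.2025 = 11.91 m
M_R = s_u·L_a·R = 27·11.91·9.9 = 3182.2 kN·m/m
M_D = W·d = 521·3.7 = 1927.7 kN·m/m
FS = M_R / M_D = 3182.2 / 1927.7 = 1.651

FS = 1.65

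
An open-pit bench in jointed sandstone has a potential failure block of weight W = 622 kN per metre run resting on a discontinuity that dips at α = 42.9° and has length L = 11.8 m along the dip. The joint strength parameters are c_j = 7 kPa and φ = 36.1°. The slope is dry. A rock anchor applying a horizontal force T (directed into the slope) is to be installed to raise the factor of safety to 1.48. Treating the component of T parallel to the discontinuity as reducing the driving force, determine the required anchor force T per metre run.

T = 134 kN/m

Resolving forces along and normal to the sliding plane, with the horizontal anchor force T adding T·sinα to the effective normal force and T·cosα acting up the plane against the driving force:
FS = [c_jL + (W cosα + T sinα) tanφ] / [W sinα − T cosα]
Without the anchor: N' = 455.6 kN/m, driving T_d = 423.4 kN/m, resisting R = 7·11.8 + 455.6·tan36.1° = 414.9 kN/m, FS = 0.98.
Setting FS = 1.48 and solving for T:
1.48·(423.4 − T cos42.9°) = 414.9 + T sin42.9°·tan36.1°
T·(sin42.9°·tan36.1° + 1.48·cos42.9°) = 1.48·423.4 − 414.9
T·(0.6807·0.7292 + 1.48·0.7325) = 626.6 − 414.9 = 211.8
T·1.5806 = 211.8
T = 134.0 kN/m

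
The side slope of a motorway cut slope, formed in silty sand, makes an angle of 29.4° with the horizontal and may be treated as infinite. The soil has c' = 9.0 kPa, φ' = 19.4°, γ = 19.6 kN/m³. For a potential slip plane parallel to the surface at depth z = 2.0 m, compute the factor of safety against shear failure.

For an infinite slope with a slip plane parallel to the surface (no pore pressure): FS = [c' + γz cos²β tanφ'] / [γz sinβ cosβ].
γz = 19.6·2.0 = 39.20 kN/m²
Numerator = 9.0 + 39.20·cos²29.4°·tan19.4° = 9.0 + 39.20·0.7590·0.3522 = 19.478 kPa
Denominator = 39.20·sin29.4°·cos29.4° = 39.20·0.4909·0.8712 = 16.765 kPa
FS = 19.478 / 16.765 = 1.162

FS = 1.16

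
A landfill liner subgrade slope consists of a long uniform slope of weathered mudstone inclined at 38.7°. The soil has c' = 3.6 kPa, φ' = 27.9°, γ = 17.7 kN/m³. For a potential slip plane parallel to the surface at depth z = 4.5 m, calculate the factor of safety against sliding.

For an infinite slope with a slip plane parallel to the surface (no pore pressure): FS = [c' + γz cos²β tanφ'] / [γz sinβ cosβ].
γz = 17.7·4.5 = 79.65 kN/m²
Numerator = 3.6 + 79.65·cos²38.7°·tan27.9° = 3.6 + 79.65·0.6091·0.5295 = 29.286 kPa
Denominator = 79.65·sin38.7°·cos38.7° = 79.65·0.6252·0.7804 = 38.866 kPa
FS = 29.286 / 38.866 = 0.754

FS = 0.75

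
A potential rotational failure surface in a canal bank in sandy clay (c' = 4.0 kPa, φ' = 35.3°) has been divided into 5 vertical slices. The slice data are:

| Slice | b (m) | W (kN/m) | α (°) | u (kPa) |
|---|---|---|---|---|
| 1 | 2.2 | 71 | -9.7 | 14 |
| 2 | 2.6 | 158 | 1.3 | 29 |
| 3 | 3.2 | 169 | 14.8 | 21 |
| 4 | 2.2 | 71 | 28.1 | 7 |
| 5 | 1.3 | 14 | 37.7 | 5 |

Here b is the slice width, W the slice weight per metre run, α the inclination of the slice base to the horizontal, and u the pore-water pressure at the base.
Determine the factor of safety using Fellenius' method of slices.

FS = 3.07

Ordinary method of slices: FS = Σ[c'·Δl_i + (W_i cosα_i − u_i·Δl_i)·tanφ'] / Σ W_i sinα_i, with Δl_i = b_i / cosα_i.
Slice 1: Δl = 2.2/cos(-9.7°) = 2.232 m; N'_1 = 71·cos(-9.7°) − 14·2.232 = 38.7; c'Δl = 8.93; W sinα = -12.0
Slice 2: Δl = 2.6/cos1.3° = 2.601 m; N'_2 = 158·cos1.3° − 29·2.601 = 82.5; c'Δl = 10.40; W sinα = 3.6
Slice 3: Δl = 3.2/cos14.8° = 3.310 m; N'_3 = 169·cos14.8° − 21·3.310 = 93.9; c'Δl = 13.24; W sinα = 43.2
Slice 4: Δl = 2.2/cos28.1° = 2.494 m; N'_4 = 71·cos28.1° − 7·2.494 = 45.2; c'Δl = 9.98; W sinα = 33.4
Slice 5: Δl = 1.3/cos37.7° = 1.643 m; N'_5 = 14·cos37.7° − 5·1.643 = 2.9; c'Δl = 6.57; W sinα = 8.6
Σc'Δl = 49.1 kN/m; ΣN' = 263.2 kN/m; ΣW sinα = 76.8 kN/m
Resisting = 49.1 + 263.2·tan35.3° = 49.1 + 186.4 = 235.5 kN/m
FS = 235.5 / 76.8 = 3.066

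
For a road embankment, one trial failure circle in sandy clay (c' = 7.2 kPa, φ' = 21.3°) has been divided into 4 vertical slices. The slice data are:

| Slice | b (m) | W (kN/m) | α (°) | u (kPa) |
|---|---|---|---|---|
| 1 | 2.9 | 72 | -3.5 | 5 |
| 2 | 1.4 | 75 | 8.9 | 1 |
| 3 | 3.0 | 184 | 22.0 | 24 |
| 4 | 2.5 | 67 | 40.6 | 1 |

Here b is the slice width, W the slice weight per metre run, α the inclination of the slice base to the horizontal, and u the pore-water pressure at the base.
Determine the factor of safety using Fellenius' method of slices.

Ordinary method of slices: FS = Σ[c'·Δl_i + (W_i cosα_i − u_i·Δl_i)·tanφ'] / Σ W_i sinα_i, with Δl_i = b_i / cosα_i.
Slice 1: Δl = 2.9/cos(-3.5°) = 2.905 m; N'_1 = 72·cos(-3.5°) − 5·2.905 = 57.3; c'Δl = 20.92; W sinα = -4.4
Slice 2: Δl = 1.4/cos8.9° = 1.417 m; N'_2 = 75·cos8.9° − 1·1.417 = 72.7; c'Δl = 10.20; W sinα = 11.6
Slice 3: Δl = 3.0/cos22.0° = 3.236 m; N'_3 = 184·cos22.0° − 24·3.236 = 92.9; c'Δl = 23.30; W sinα = 68.9
Slice 4: Δl = 2.5/cos40.6° = 3.293 m; N'_4 = 67·cos40.6° − 1·3.293 = 47.6; c'Δl = 23.71; W sinα = 43.6
Σc'Δl = 78.1 kN/m; ΣN' = 270.5 kN/m; ΣW sinα = 119.7 kN/m
Resisting = 78.1 + 270.5·tan21.3° = 78.1 + 105.5 = 183.6 kN/m
FS = 183.6 / 119.7 = 1.533

FS = 1.53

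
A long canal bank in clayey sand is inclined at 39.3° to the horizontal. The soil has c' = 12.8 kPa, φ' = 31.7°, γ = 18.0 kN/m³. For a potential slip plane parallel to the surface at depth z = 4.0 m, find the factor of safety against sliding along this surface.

FS = 1.12

For an infinite slope with a slip plane parallel to the surface (no pore pressure): FS = [c' + γz cos²β tanφ'] / [γz sinβ cosβ].
γz = 18.0·4.0 = 72.00 kN/m²
Numerator = 12.8 + 72.00·cos²39.3°·tan31.7° = 12.8 + 72.00·0.5988·0.6176 = 39.429 kPa
Denominator = 72.00·sin39.3°·cos39.3° = 72.00·0.6334·0.7738 = 35.290 kPa
FS = 39.429 / 35.290 = 1.117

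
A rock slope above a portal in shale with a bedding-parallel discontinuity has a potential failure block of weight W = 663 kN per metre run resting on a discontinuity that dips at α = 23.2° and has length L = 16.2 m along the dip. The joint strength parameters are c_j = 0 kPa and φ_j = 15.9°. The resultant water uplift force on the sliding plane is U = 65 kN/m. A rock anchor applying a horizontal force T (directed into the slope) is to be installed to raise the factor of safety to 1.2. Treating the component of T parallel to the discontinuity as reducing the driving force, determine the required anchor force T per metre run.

Resolving forces along and normal to the sliding plane, with the horizontal anchor force T adding T·sinα to the effective normal force and T·cosα acting up the plane against the driving force:
FS = [c_jL + (W cosα − U + T sinα) tanφ_j] / [W sinα − T cosα]
Without the anchor: N' = 544.4 kN/m, driving T_d = 261.2 kN/m, resisting R = 0·16.2 + 544.4·tan15.9° = 155.1 kN/m, FS = 0.59.
Setting FS = 1.2 and solving for T:
1.2·(261.2 − T cos23.2°) = 155.1 + T sin23.2°·tan15.9°
T·(sin23.2°·tan15.9° + 1.2·cos23.2°) = 1.2·261.2 − 155.1
T·(0.3939·0.2849 + 1.2·0.9191) = 313.4 − 155.1 = 158.3
T·1.2152 = 158.3
T = 130.3 kN/m

T = 130 kN/m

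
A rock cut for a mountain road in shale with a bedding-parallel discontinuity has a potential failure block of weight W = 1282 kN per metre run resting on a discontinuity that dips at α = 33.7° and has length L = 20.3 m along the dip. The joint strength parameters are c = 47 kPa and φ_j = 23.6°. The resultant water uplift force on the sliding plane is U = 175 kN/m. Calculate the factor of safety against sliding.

FS = 1.89

Resolving the block weight along and normal to the plane and applying the Mohr–Coulomb strength on the joint:
N' = W cosα − U = 1282·cos33.7° − 175 = 891.6 kN/m
Driving force T = W sinα = 1282·sin33.7° = 711.3 kN/m
Resisting force R = c·L + N'·tanφ_j = 47·20.3 + 891.6·tan23.6° = 954.1 + 389.5 = 1343.6 kN/m
FS = R / T = 1343.6 / 711.3 = 1.889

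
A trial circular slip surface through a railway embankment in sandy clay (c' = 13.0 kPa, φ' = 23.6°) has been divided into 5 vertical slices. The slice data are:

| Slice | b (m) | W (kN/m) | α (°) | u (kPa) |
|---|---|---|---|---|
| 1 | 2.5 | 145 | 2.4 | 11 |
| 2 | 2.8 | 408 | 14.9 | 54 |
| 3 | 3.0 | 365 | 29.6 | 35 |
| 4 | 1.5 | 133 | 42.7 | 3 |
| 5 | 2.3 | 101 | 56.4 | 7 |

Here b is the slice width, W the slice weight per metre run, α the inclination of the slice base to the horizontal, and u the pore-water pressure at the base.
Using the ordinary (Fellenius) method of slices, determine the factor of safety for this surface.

FS = 1.05

Ordinary method of slices: FS = Σ[c'·Δl_i + (W_i cosα_i − u_i·Δl_i)·tanφ'] / Σ W_i sinα_i, with Δl_i = b_i / cosα_i.
Slice 1: Δl = 2.5/cos2.4° = 2.502 m; N'_1 = 145·cos2.4° − 11·2.502 = 117.3; c'Δl = 32.53; W sinα = 6.1
Slice 2: Δl = 2.8/cos14.9° = 2.897 m; N'_2 = 408·cos14.9° − 54·2.897 = 237.8; c'Δl = 37.67; W sinα = 104.9
Slice 3: Δl = 3.0/cos29.6° = 3.450 m; N'_3 = 365·cos29.6° − 35·3.450 = 196.6; c'Δl = 44.85; W sinα = 180.3
Slice 4: Δl = 1.5/cos42.7° = 2.041 m; N'_4 = 133·cos42.7° − 3·2.041 = 91.6; c'Δl = 26.53; W sinα = 90.2
Slice 5: Δl = 2.3/cos56.4° = 4.156 m; N'_5 = 101·cos56.4° − 7·4.156 = 26.8; c'Δl = 54.03; W sinα = 84.1
Σc'Δl = 195.6 kN/m; ΣN' = 670.2 kN/m; ΣW sinα = 465.6 kN/m
Resisting = 195.6 + 670.2·tan23.6° = 195.6 + 292.8 = 488.4 kN/m
FS = 488.4 / 465.6 = 1.049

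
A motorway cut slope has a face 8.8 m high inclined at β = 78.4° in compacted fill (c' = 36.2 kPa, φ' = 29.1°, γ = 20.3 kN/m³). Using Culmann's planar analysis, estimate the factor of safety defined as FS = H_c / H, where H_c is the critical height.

FS = 1.99

H_c = (4c'/γ) · sinβ cosφ' / [1 − cos(β − φ')]
    = (4·36.2/20.3) · sin78.4°·cos29.1° / [1 − cos49.3°]
    = 7.133 · 0.8559 / 0.3479 = 17.55 m
FS = H_c / H = 17.55 / 8.8 = 1.994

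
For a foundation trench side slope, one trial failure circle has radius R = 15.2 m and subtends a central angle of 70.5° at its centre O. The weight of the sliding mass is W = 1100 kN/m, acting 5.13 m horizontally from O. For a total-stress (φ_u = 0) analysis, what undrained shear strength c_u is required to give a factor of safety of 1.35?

FS = c_u·L_a·R / (W·d), so c_u = FS·W·d / (L_a·R).
Arc length L_a = R·θ = 15.2·(70.5°·π/180) = 15.2·1.2305 = 18.70 m
c_u = 1.35·1100·5.13 / (18.70·15.2) = 7618.1 / 284.28 = 26.80 kPa

c_u = 26.8 kPa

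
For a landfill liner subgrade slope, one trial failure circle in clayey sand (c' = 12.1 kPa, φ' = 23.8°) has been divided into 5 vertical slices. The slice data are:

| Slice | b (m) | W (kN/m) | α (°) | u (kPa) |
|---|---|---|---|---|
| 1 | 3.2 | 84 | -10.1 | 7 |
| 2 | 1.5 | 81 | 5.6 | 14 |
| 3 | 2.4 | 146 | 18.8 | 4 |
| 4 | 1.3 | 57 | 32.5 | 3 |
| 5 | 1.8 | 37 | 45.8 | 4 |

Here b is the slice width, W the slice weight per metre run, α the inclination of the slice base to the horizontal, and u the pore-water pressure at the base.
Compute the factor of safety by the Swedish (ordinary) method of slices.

FS = 2.81

Ordinary method of slices: FS = Σ[c'·Δl_i + (W_i cosα_i − u_i·Δl_i)·tanφ'] / Σ W_i sinα_i, with Δl_i = b_i / cosα_i.
Slice 1: Δl = 3.2/cos(-10.1°) = 3.250 m; N'_1 = 84·cos(-10.1°) − 7·3.250 = 59.9; c'Δl = 39.33; W sinα = -14.7
Slice 2: Δl = 1.5/cos5.6° = 1.507 m; N'_2 = 81·cos5.6° − 14·1.507 = 59.5; c'Δl = 18.24; W sinα = 7.9
Slice 3: Δl = 2.4/cos18.8° = 2.535 m; N'_3 = 146·cos18.8° − 4·2.535 = 128.1; c'Δl = 30.68; W sinα = 47.1
Slice 4: Δl = 1.3/cos32.5° = 1.541 m; N'_4 = 57·cos32.5° − 3·1.541 = 43.4; c'Δl = 18.65; W sinα = 30.6
Slice 5: Δl = 1.8/cos45.8° = 2.582 m; N'_5 = 37·cos45.8° − 4·2.582 = 15.5; c'Δl = 31.24; W sinα = 26.5
Σc'Δl = 138.1 kN/m; ΣN' = 306.4 kN/m; ΣW sinα = 97.4 kN/m
Resisting = 138.1 + 306.4·tan23.8° = 138.1 + 135.2 = 273.3 kN/m
FS = 273.3 / 97.4 = 2.807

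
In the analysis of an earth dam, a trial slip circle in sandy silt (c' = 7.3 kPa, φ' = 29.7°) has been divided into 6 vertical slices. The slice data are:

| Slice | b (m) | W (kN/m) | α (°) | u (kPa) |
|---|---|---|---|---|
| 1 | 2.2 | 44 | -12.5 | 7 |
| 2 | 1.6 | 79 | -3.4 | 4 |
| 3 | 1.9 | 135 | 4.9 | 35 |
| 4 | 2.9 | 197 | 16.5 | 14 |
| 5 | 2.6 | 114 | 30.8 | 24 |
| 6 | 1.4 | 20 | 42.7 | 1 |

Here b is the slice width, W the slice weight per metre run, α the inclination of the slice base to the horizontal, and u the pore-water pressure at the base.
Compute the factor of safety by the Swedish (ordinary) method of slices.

FS = 2.40

Ordinary method of slices: FS = Σ[c'·Δl_i + (W_i cosα_i − u_i·Δl_i)·tanφ'] / Σ W_i sinα_i, with Δl_i = b_i / cosα_i.
Slice 1: Δl = 2.2/cos(-12.5°) = 2.253 m; N'_1 = 44·cos(-12.5°) − 7·2.253 = 27.2; c'Δl = 16.45; W sinα = -9.5
Slice 2: Δl = 1.6/cos(-3.4°) = 1.603 m; N'_2 = 79·cos(-3.4°) − 4·1.603 = 72.4; c'Δl = 11.70; W sinα = -4.7
Slice 3: Δl = 1.9/cos4.9° = 1.907 m; N'_3 = 135·cos4.9° − 35·1.907 = 67.8; c'Δl = 13.92; W sinα = 11.5
Slice 4: Δl = 2.9/cos16.5° = 3.025 m; N'_4 = 197·cos16.5° − 14·3.025 = 146.5; c'Δl = 22.08; W sinα = 56.0
Slice 5: Δl = 2.6/cos30.8° = 3.027 m; N'_5 = 114·cos30.8° − 24·3.027 = 25.3; c'Δl = 22.10; W sinα = 58.4
Slice 6: Δl = 1.4/cos42.7° = 1.905 m; N'_6 = 20·cos42.7° − 1·1.905 = 12.8; c'Δl = 13.91; W sinα = 13.6
Σc'Δl = 100.2 kN/m; ΣN' = 352.0 kN/m; ΣW sinα = 125.2 kN/m
Resisting = 100.2 + 352.0·tan29.7° = 100.2 + 200.8 = 300.9 kN/m
FS = 300.9 / 125.2 = 2.403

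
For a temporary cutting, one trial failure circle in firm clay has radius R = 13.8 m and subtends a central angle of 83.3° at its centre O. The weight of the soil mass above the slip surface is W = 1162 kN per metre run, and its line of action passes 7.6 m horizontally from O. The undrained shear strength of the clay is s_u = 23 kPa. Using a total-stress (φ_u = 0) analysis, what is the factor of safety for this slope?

FS = 0.72

Taking moments about the centre O, the resisting moment is provided by the undrained shear strength acting along the arc:
Arc length L_a = R·θ = 13.8·(83.3°·π/180) = 13.8·1.4539 = 20.06 m
M_R = s_u·L_a·R = 23·20.06·13.8 = 6368.1 kN·m/m
M_D = W·d = 1162·7.6 = 8831.2 kN·m/m
FS = M_R / M_D = 6368.1 / 8831.2 = 0.721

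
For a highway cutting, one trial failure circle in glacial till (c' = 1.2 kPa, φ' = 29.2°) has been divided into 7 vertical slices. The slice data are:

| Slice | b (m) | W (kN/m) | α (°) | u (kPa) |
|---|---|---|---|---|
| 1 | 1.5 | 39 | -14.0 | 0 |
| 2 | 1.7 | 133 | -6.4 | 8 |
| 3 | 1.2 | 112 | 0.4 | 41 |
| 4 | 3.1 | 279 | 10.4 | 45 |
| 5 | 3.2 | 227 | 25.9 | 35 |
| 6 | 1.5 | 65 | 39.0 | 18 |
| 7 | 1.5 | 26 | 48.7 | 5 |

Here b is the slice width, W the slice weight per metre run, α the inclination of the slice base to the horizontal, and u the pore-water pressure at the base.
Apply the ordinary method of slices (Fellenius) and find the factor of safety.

FS = 1.46

Ordinary method of slices: FS = Σ[c'·Δl_i + (W_i cosα_i − u_i·Δl_i)·tanφ'] / Σ W_i sinα_i, with Δl_i = b_i / cosα_i.
Slice 1: Δl = 1.5/cos(-14.0°) = 1.546 m; N'_1 = 39·cos(-14.0°) − 0·1.546 = 37.8; c'Δl = 1.86; W sinα = -9.4
Slice 2: Δl = 1.7/cos(-6.4°) = 1.711 m; N'_2 = 133·cos(-6.4°) − 8·1.711 = 118.5; c'Δl = 2.05; W sinα = -14.8
Slice 3: Δl = 1.2/cos0.4° = 1.200 m; N'_3 = 112·cos0.4° − 41·1.200 = 62.8; c'Δl = 1.44; W sinα = 0.8
Slice 4: Δl = 3.1/cos10.4° = 3.152 m; N'_4 = 279·cos10.4° − 45·3.152 = 132.6; c'Δl = 3.78; W sinα = 50.4
Slice 5: Δl = 3.2/cos25.9° = 3.557 m; N'_5 = 227·cos25.9° − 35·3.557 = 79.7; c'Δl = 4.27; W sinα = 99.2
Slice 6: Δl = 1.5/cos39.0° = 1.930 m; N'_6 = 65·cos39.0° − 18·1.930 = 15.8; c'Δl = 2.32; W sinα = 40.9
Slice 7: Δl = 1.5/cos48.7° = 2.273 m; N'_7 = 26·cos48.7° − 5·2.273 = 5.8; c'Δl = 2.73; W sinα = 19.5
Σc'Δl = 18.4 kN/m; ΣN' = 453.0 kN/m; ΣW sinα = 186.5 kN/m
Resisting = 18.4 + 453.0·tan29.2° = 18.4 + 253.2 = 271.6 kN/m
FS = 271.6 / 186.5 = 1.456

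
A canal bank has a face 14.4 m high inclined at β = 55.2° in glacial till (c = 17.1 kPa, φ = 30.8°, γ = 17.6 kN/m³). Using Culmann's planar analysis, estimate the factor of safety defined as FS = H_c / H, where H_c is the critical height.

FS = 2.13

H_c = (4c/γ) · sinβ cosφ / [1 − cos(β − φ)]
    = (4·17.1/17.6) · sin55.2°·cos30.8° / [1 − cos24.4°]
    = 3.886 · 0.7053 / 0.0893 = 30.69 m
FS = H_c / H = 30.69 / 14.4 = 2.131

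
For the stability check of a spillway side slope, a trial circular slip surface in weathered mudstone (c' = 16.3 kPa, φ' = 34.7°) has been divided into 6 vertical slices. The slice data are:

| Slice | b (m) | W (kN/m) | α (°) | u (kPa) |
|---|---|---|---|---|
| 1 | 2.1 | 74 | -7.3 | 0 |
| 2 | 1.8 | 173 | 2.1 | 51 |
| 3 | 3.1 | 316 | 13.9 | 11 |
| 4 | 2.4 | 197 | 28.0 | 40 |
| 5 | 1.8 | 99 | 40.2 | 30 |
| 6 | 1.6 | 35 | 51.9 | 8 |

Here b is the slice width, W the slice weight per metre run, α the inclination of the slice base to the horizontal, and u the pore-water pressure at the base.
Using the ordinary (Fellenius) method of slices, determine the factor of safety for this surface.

FS = 2.28

Ordinary method of slices: FS = Σ[c'·Δl_i + (W_i cosα_i − u_i·Δl_i)·tanφ'] / Σ W_i sinα_i, with Δl_i = b_i / cosα_i.
Slice 1: Δl = 2.1/cos(-7.3°) = 2.117 m; N'_1 = 74·cos(-7.3°) − 0·2.117 = 73.4; c'Δl = 34.51; W sinα = -9.4
Slice 2: Δl = 1.8/cos2.1° = 1.801 m; N'_2 = 173·cos2.1° − 51·1.801 = 81.0; c'Δl = 29.36; W sinα = 6.3
Slice 3: Δl = 3.1/cos13.9° = 3.194 m; N'_3 = 316·cos13.9° − 11·3.194 = 271.6; c'Δl = 52.05; W sinα = 75.9
Slice 4: Δl = 2.4/cos28.0° = 2.718 m; N'_4 = 197·cos28.0° − 40·2.718 = 65.2; c'Δl = 44.31; W sinα = 92.5
Slice 5: Δl = 1.8/cos40.2° = 2.357 m; N'_5 = 99·cos40.2° − 30·2.357 = 4.9; c'Δl = 38.41; W sinα = 63.9
Slice 6: Δl = 1.6/cos51.9° = 2.593 m; N'_6 = 35·cos51.9° − 8·2.593 = 0.9; c'Δl = 42.27; W sinα = 27.5
Σc'Δl = 240.9 kN/m; ΣN' = 497.0 kN/m; ΣW sinα = 256.8 kN/m
Resisting = 240.9 + 497.0·tan34.7° = 240.9 + 344.2 = 585.1 kN/m
FS = 585.1 / 256.8 = 2.278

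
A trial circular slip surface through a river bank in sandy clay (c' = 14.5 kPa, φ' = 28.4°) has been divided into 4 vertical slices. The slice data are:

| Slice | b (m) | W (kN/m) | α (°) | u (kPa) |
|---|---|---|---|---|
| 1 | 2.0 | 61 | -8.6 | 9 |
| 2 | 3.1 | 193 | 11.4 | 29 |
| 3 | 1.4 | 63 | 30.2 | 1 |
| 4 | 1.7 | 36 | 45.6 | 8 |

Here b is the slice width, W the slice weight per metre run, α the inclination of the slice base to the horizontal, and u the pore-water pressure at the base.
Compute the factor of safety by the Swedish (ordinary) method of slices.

Ordinary method of slices: FS = Σ[c'·Δl_i + (W_i cosα_i − u_i·Δl_i)·tanφ'] / Σ W_i sinα_i, with Δl_i = b_i / cosα_i.
Slice 1: Δl = 2.0/cos(-8.6°) = 2.023 m; N'_1 = 61·cos(-8.6°) − 9·2.023 = 42.1; c'Δl = 29.33; W sinα = -9.1
Slice 2: Δl = 3.1/cos11.4° = 3.162 m; N'_2 = 193·cos11.4° − 29·3.162 = 97.5; c'Δl = 45.85; W sinα = 38.1
Slice 3: Δl = 1.4/cos30.2° = 1.620 m; N'_3 = 63·cos30.2° − 1·1.620 = 52.8; c'Δl = 23.49; W sinα = 31.7
Slice 4: Δl = 1.7/cos45.6° = 2.430 m; N'_4 = 36·cos45.6° − 8·2.430 = 5.7; c'Δl = 35.23; W sinα = 25.7
Σc'Δl = 133.9 kN/m; ΣN' = 198.2 kN/m; ΣW sinα = 86.4 kN/m
Resisting = 133.9 + 198.2·tan28.4° = 133.9 + 107.2 = 241.1 kN/m
FS = 241.1 / 86.4 = 2.789

FS = 2.79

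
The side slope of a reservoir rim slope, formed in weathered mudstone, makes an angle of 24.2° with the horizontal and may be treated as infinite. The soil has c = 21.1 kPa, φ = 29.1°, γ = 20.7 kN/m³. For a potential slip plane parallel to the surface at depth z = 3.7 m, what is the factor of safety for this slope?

FS = 1.98

For an infinite slope with a slip plane parallel to the surface (no pore pressure): FS = [c + γz cos²β tanφ] / [γz sinβ cosβ].
γz = 20.7·3.7 = 76.59 kN/m²
Numerator = 21.1 + 76.59·cos²24.2°·tan29.1° = 21.1 + 76.59·0.8320·0.5566 = 56.566 kPa
Denominator = 76.59·sin24.2°·cos24.2° = 76.59·0.4099·0.9121 = 28.637 kPa
FS = 56.566 / 28.637 = 1.975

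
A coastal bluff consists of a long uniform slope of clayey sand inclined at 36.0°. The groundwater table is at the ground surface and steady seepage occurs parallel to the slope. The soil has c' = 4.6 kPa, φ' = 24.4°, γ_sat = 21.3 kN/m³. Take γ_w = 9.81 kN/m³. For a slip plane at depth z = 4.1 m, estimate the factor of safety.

FS = 0.45

With seepage parallel to the slope and the water table at the surface, the effective normal stress on the slip plane uses the buoyant unit weight γ' = γ_sat − γ_w while the driving shear stress uses γ_sat:
FS = [c' + γ' z cos²β tanφ'] / [γ_sat z sinβ cosβ]
γ' = 21.3 − 9.81 = 11.49 kN/m³
Numerator = 4.6 + 11.49·4.1·cos²36.0°·tan24.4° = 4.6 + 11.49·4.1·0.6545·0.4536 = 18.587 kPa
Denominator = 21.3·4.1·sin36.0°·cos36.0° = 21.3·4.1·0.5878·0.8090 = 41.528 kPa
FS = 18.587 / 41.528 = 0.448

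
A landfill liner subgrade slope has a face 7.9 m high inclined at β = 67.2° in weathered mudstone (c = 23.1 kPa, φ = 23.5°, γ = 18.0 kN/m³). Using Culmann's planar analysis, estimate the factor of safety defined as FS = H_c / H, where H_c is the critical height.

H_c = (4c/γ) · sinβ cosφ / [1 − cos(β − φ)]
    = (4·23.1/18.0) · sin67.2°·cos23.5° / [1 − cos43.7°]
    = 5.133 · 0.8454 / 0.2770 = 15.67 m
FS = H_c / H = 15.67 / 7.9 = 1.983

FS = 1.98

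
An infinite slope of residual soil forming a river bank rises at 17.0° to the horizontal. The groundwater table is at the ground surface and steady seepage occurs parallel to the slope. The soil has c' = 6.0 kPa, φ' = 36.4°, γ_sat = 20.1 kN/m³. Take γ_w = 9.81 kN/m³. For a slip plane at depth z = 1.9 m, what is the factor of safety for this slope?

FS = 1.80

With seepage parallel to the slope and the water table at the surface, the effective normal stress on the slip plane uses the buoyant unit weight γ' = γ_sat − γ_w while the driving shear stress uses γ_sat:
FS = [c' + γ' z cos²β tanφ'] / [γ_sat z sinβ cosβ]
γ' = 20.1 − 9.81 = 10.29 kN/m³
Numerator = 6.0 + 10.29·1.9·cos²17.0°·tan36.4° = 6.0 + 10.29·1.9·0.9145·0.7373 = 19.182 kPa
Denominator = 20.1·1.9·sin17.0°·cos17.0° = 20.1·1.9·0.2924·0.9563 = 10.678 kPa
FS = 19.182 / 10.678 = 1.796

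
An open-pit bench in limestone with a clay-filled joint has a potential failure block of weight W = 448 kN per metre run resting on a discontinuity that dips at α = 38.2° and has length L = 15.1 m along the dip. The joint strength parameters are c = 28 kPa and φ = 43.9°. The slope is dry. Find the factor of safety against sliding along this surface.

Resolving the block weight along and normal to the plane and applying the Mohr–Coulomb strength on the joint:
N' = W cosα = 448·cos38.2° = 352.1 kN/m
Driving force T = W sinα = 448·sin38.2° = 277.0 kN/m
Resisting force R = c·L + N'·tanφ = 28·15.1 + 352.1·tan43.9° = 422.8 + 338.8 = 761.6 kN/m
FS = R / T = 761.6 / 277.0 = 2.749

FS = 2.75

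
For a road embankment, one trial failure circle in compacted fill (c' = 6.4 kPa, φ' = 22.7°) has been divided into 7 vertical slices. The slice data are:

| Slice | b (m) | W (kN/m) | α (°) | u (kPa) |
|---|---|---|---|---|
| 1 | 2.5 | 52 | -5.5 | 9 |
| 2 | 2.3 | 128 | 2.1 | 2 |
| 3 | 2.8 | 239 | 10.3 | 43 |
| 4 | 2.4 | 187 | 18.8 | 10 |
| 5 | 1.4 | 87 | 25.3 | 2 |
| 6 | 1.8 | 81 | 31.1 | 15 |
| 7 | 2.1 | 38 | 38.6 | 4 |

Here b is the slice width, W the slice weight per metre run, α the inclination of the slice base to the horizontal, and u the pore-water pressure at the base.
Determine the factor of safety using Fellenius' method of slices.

Ordinary method of slices: FS = Σ[c'·Δl_i + (W_i cosα_i − u_i·Δl_i)·tanφ'] / Σ W_i sinα_i, with Δl_i = b_i / cosα_i.
Slice 1: Δl = 2.5/cos(-5.5°) = 2.512 m; N'_1 = 52·cos(-5.5°) − 9·2.512 = 29.2; c'Δl = 16.07; W sinα = -5.0
Slice 2: Δl = 2.3/cos2.1° = 2.302 m; N'_2 = 128·cos2.1° − 2·2.302 = 123.3; c'Δl = 14.73; W sinα = 4.7
Slice 3: Δl = 2.8/cos10.3° = 2.846 m; N'_3 = 239·cos10.3° − 43·2.846 = 112.8; c'Δl = 18.21; W sinα = 42.7
Slice 4: Δl = 2.4/cos18.8° = 2.535 m; N'_4 = 187·cos18.8° − 10·2.535 = 151.7; c'Δl = 16.23; W sinα = 60.3
Slice 5: Δl = 1.4/cos25.3° = 1.549 m; N'_5 = 87·cos25.3° − 2·1.549 = 75.6; c'Δl = 9.91; W sinα = 37.2
Slice 6: Δl = 1.8/cos31.1° = 2.102 m; N'_6 = 81·cos31.1° − 15·2.102 = 37.8; c'Δl = 13.45; W sinα = 41.8
Slice 7: Δl = 2.1/cos38.6° = 2.687 m; N'_7 = 38·cos38.6° − 4·2.687 = 18.9; c'Δl = 17.20; W sinα = 23.7
Σc'Δl = 105.8 kN/m; ΣN' = 549.2 kN/m; ΣW sinα = 205.4 kN/m
Resisting = 105.8 + 549.2·tan22.7° = 105.8 + 229.8 = 335.6 kN/m
FS = 335.6 / 205.4 = 1.633

FS = 1.63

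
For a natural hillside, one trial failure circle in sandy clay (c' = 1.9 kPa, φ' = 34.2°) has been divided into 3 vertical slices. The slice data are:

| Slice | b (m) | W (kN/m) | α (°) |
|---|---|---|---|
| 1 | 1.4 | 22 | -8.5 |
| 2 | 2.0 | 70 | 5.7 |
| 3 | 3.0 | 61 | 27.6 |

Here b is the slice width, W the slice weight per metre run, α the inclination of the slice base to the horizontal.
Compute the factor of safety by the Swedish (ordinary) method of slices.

FS = 3.50

Ordinary method of slices: FS = Σ[c'·Δl_i + (W_i cosα_i)·tanφ'] / Σ W_i sinα_i, with Δl_i = b_i / cosα_i.
Slice 1: Δl = 1.4/cos(-8.5°) = 1.416 m; N'_1 = 22·cos(-8.5°) = 21.8; c'Δl = 2.69; W sinα = -3.3
Slice 2: Δl = 2.0/cos5.7° = 2.010 m; N'_2 = 70·cos5.7° = 69.7; c'Δl = 3.82; W sinα = 7.0
Slice 3: Δl = 3.0/cos27.6° = 3.385 m; N'_3 = 61·cos27.6° = 54.1; c'Δl = 6.43; W sinα = 28.3
Σc'Δl = 12.9 kN/m; ΣN' = 145.5 kN/m; ΣW sinα = 32.0 kN/m
Resisting = 12.9 + 145.5·tan34.2° = 12.9 + 98.9 = 111.8 kN/m
FS = 111.8 / 32.0 = 3.498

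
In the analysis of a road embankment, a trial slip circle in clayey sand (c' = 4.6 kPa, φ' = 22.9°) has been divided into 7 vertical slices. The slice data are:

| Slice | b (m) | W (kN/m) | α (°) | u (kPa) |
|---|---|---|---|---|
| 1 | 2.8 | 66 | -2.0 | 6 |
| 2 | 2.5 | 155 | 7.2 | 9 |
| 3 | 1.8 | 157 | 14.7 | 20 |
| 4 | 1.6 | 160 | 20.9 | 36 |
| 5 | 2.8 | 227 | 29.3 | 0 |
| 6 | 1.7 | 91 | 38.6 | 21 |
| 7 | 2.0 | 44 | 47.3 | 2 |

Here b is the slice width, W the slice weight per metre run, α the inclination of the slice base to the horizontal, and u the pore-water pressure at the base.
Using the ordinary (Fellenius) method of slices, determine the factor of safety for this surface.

FS = 1.10

Ordinary method of slices: FS = Σ[c'·Δl_i + (W_i cosα_i − u_i·Δl_i)·tanφ'] / Σ W_i sinα_i, with Δl_i = b_i / cosα_i.
Slice 1: Δl = 2.8/cos(-2.0°) = 2.802 m; N'_1 = 66·cos(-2.0°) − 6·2.802 = 49.1; c'Δl = 12.89; W sinα = -2.3
Slice 2: Δl = 2.5/cos7.2° = 2.520 m; N'_2 = 155·cos7.2° − 9·2.520 = 131.1; c'Δl = 11.59; W sinα = 19.4
Slice 3: Δl = 1.8/cos14.7° = 1.861 m; N'_3 = 157·cos14.7° − 20·1.861 = 114.6; c'Δl = 8.56; W sinα = 39.8
Slice 4: Δl = 1.6/cos20.9° = 1.713 m; N'_4 = 160·cos20.9° − 36·1.713 = 87.8; c'Δl = 7.88; W sinα = 57.1
Slice 5: Δl = 2.8/cos29.3° = 3.211 m; N'_5 = 227·cos29.3° − 0·3.211 = 198.0; c'Δl = 14.77; W sinα = 111.1
Slice 6: Δl = 1.7/cos38.6° = 2.175 m; N'_6 = 91·cos38.6° − 21·2.175 = 25.4; c'Δl = 10.01; W sinα = 56.8
Slice 7: Δl = 2.0/cos47.3° = 2.949 m; N'_7 = 44·cos47.3° − 2·2.949 = 23.9; c'Δl = 13.57; W sinα = 32.3
Σc'Δl = 79.3 kN/m; ΣN' = 630.0 kN/m; ΣW sinα = 314.2 kN/m
Resisting = 79.3 + 630.0·tan22.9° = 79.3 + 266.1 = 345.4 kN/m
FS = 345.4 / 314.2 = 1.099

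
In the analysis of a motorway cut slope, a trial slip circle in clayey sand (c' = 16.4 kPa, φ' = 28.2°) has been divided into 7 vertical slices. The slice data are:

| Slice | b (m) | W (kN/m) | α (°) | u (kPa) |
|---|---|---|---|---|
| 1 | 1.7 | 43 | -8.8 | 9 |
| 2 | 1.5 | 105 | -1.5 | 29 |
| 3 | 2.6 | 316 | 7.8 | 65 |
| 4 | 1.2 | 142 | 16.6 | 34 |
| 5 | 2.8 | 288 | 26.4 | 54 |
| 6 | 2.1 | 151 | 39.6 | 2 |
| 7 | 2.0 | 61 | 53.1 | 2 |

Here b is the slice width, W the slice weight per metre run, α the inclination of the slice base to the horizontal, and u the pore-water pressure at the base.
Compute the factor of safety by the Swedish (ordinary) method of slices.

Ordinary method of slices: FS = Σ[c'·Δl_i + (W_i cosα_i − u_i·Δl_i)·tanφ'] / Σ W_i sinα_i, with Δl_i = b_i / cosα_i.
Slice 1: Δl = 1.7/cos(-8.8°) = 1.720 m; N'_1 = 43·cos(-8.8°) − 9·1.720 = 27.0; c'Δl = 28.21; W sinα = -6.6
Slice 2: Δl = 1.5/cos(-1.5°) = 1.501 m; N'_2 = 105·cos(-1.5°) − 29·1.501 = 61.4; c'Δl = 24.61; W sinα = -2.7
Slice 3: Δl = 2.6/cos7.8° = 2.624 m; N'_3 = 316·cos7.8° − 65·2.624 = 142.5; c'Δl = 43.04; W sinα = 42.9
Slice 4: Δl = 1.2/cos16.6° = 1.252 m; N'_4 = 142·cos16.6° − 34·1.252 = 93.5; c'Δl = 20.54; W sinα = 40.6
Slice 5: Δl = 2.8/cos26.4° = 3.126 m; N'_5 = 288·cos26.4° − 54·3.126 = 89.2; c'Δl = 51.27; W sinα = 128.1
Slice 6: Δl = 2.1/cos39.6° = 2.725 m; N'_6 = 151·cos39.6° − 2·2.725 = 110.9; c'Δl = 44.70; W sinα = 96.3
Slice 7: Δl = 2.0/cos53.1° = 3.331 m; N'_7 = 61·cos53.1° − 2·3.331 = 30.0; c'Δl = 54.63; W sinα = 48.8
Σc'Δl = 267.0 kN/m; ΣN' = 554.5 kN/m; ΣW sinα = 347.2 kN/m
Resisting = 267.0 + 554.5·tan28.2° = 267.0 + 297.3 = 564.3 kN/m
FS = 564.3 / 347.2 = 1.625

FS = 1.63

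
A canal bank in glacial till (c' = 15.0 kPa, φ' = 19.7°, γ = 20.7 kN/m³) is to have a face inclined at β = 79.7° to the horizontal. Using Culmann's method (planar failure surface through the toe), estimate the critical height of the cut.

H_c = 5.37 m

Culmann's analysis gives the critical failure plane at α_cr = (β + φ')/2 = (79.7 + 19.7)/2 = 49.7°, and the critical height
H_c = (4c'/γ) · sinβ cosφ' / [1 − cos(β − φ')]
    = (4·15.0/20.7) · sin79.7°·cos19.7° / [1 − cos(60.0°)]
    = 2.899 · 0.9839·0.9415 / [1 − 0.5000]
    = 2.899 · 0.9263 / 0.5000
    = 5.37 m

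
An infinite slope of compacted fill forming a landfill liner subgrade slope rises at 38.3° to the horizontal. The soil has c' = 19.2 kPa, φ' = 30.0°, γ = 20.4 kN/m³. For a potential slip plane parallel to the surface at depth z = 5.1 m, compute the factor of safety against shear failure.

FS = 1.11

For an infinite slope with a slip plane parallel to the surface (no pore pressure): FS = [c' + γz cos²β tanφ'] / [γz sinβ cosβ].
γz = 20.4·5.1 = 104.04 kN/m²
Numerator = 19.2 + 104.04·cos²38.3°·tan30.0° = 19.2 + 104.04·0.6159·0.5774 = 56.194 kPa
Denominator = 104.04·sin38.3°·cos38.3° = 104.04·0.6198·0.7848 = 50.604 kPa
FS = 56.194 / 50.604 = 1.110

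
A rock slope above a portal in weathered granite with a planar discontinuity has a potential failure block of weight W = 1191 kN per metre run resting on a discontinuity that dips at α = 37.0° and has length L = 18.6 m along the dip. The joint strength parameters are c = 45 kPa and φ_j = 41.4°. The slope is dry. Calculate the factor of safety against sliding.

FS = 2.34

Resolving the block weight along and normal to the plane and applying the Mohr–Coulomb strength on the joint:
N' = W cosα = 1191·cos37.0° = 951.2 kN/m
Driving force T = W sinα = 1191·sin37.0° = 716.8 kN/m
Resisting force R = c·L + N'·tanφ_j = 45·18.6 + 951.2·tan41.4° = 837.0 + 838.6 = 1675.6 kN/m
FS = R / T = 1675.6 / 716.8 = 2.338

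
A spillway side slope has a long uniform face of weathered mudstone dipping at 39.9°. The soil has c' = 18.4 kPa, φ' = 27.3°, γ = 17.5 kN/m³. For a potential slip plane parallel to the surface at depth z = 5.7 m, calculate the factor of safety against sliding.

FS = 0.99

For an infinite slope with a slip plane parallel to the surface (no pore pressure): FS = [c' + γz cos²β tanφ'] / [γz sinβ cosβ].
γz = 17.5·5.7 = 99.75 kN/m²
Numerator = 18.4 + 99.75·cos²39.9°·tan27.3° = 18.4 + 99.75·0.5885·0.5161 = 48.701 kPa
Denominator = 99.75·sin39.9°·cos39.9° = 99.75·0.6414·0.7672 = 49.087 kPa
FS = 48.701 / 49.087 = 0.992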